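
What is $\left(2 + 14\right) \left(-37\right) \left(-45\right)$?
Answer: $26640$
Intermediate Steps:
$\left(2 + 14\right) \left(-37\right) \left(-45\right) = 16 \left(-37\right) \left(-45\right) = \left(-592\right) \left(-45\right) = 26640$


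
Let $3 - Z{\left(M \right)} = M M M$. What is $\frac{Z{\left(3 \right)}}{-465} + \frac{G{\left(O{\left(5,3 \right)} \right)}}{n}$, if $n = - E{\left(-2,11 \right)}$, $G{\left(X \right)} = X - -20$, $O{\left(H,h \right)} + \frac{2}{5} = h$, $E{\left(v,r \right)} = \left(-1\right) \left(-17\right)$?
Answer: $- \frac{3367}{2635} \approx -1.2778$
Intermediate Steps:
$E{\left(v,r \right)} = 17$
$O{\left(H,h \right)} = - \frac{2}{5} + h$
$G{\left(X \right)} = 20 + X$ ($G{\left(X \right)} = X + 20 = 20 + X$)
$Z{\left(M \right)} = 3 - M^{3}$ ($Z{\left(M \right)} = 3 - M M M = 3 - M^{2} M = 3 - M^{3}$)
$n = -17$ ($n = \left(-1\right) 17 = -17$)
$\frac{Z{\left(3 \right)}}{-465} + \frac{G{\left(O{\left(5,3 \right)} \right)}}{n} = \frac{3 - 3^{3}}{-465} + \frac{20 + \left(- \frac{2}{5} + 3\right)}{-17} = \left(3 - 27\right) \left(- \frac{1}{465}\right) + \left(20 + \frac{13}{5}\right) \left(- \frac{1}{17}\right) = \left(3 - 27\right) \left(- \frac{1}{465}\right) + \frac{113}{5} \left(- \frac{1}{17}\right) = \left(-24\right) \left(- \frac{1}{465}\right) - \frac{113}{85} = \frac{8}{155} - \frac{113}{85} = - \frac{3367}{2635}$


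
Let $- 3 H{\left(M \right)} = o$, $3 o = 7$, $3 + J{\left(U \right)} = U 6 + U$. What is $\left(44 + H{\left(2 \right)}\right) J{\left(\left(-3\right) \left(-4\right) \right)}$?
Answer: $3501$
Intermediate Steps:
$J{\left(U \right)} = -3 + 7 U$ ($J{\left(U \right)} = -3 + \left(U 6 + U\right) = -3 + \left(6 U + U\right) = -3 + 7 U$)
$o = \frac{7}{3}$ ($o = \frac{1}{3} \cdot 7 = \frac{7}{3} \approx 2.3333$)
$H{\left(M \right)} = - \frac{7}{9}$ ($H{\left(M \right)} = \left(- \frac{1}{3}\right) \frac{7}{3} = - \frac{7}{9}$)
$\left(44 + H{\left(2 \right)}\right) J{\left(\left(-3\right) \left(-4\right) \right)} = \left(44 - \frac{7}{9}\right) \left(-3 + 7 \left(\left(-3\right) \left(-4\right)\right)\right) = \frac{389 \left(-3 + 7 \cdot 12\right)}{9} = \frac{389 \left(-3 + 84\right)}{9} = \frac{389}{9} \cdot 81 = 3501$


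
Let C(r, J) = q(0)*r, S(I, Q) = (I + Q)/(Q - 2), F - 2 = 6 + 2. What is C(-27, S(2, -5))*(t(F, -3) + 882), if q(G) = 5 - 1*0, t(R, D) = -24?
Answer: -115830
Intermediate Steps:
F = 10 (F = 2 + (6 + 2) = 2 + 8 = 10)
S(I, Q) = (I + Q)/(-2 + Q)
q(G) = 5 (q(G) = 5 + 0 = 5)
C(r, J) = 5*r
C(-27, S(2, -5))*(t(F, -3) + 882) = (5*(-27))*(-24 + 882) = -135*858 = -115830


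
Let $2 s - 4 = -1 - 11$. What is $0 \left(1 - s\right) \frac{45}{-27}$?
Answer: $0$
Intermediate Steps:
$s = -4$ ($s = 2 + \frac{-1 - 11}{2} = 2 + \frac{1}{2} \left(-12\right) = 2 - 6 = -4$)
$0 \left(1 - s\right) \frac{45}{-27} = 0 \left(1 - -4\right) \frac{45}{-27} = 0 \left(1 + 4\right) 45 \left(- \frac{1}{27}\right) = 0 \cdot 5 \left(- \frac{5}{3}\right) = 0 \left(- \frac{5}{3}\right) = 0$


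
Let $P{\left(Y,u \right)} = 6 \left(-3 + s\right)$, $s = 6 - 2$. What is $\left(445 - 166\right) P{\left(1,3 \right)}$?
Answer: $1674$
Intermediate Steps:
$s = 4$
$P{\left(Y,u \right)} = 6$ ($P{\left(Y,u \right)} = 6 \left(-3 + 4\right) = 6 \cdot 1 = 6$)
$\left(445 - 166\right) P{\left(1,3 \right)} = \left(445 - 166\right) 6 = 279 \cdot 6 = 1674$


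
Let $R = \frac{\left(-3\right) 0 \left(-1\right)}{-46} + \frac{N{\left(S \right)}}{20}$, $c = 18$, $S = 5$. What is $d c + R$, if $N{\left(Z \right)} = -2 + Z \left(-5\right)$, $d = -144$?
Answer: $- \frac{51867}{20} \approx -2593.4$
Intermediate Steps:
$N{\left(Z \right)} = -2 - 5 Z$
$R = - \frac{27}{20}$ ($R = \frac{\left(-3\right) 0 \left(-1\right)}{-46} + \frac{-2 - 25}{20} = 0 \left(-1\right) \left(- \frac{1}{46}\right) + \left(-2 - 25\right) \frac{1}{20} = 0 \left(- \frac{1}{46}\right) - \frac{27}{20} = 0 - \frac{27}{20} = - \frac{27}{20} \approx -1.35$)
$d c + R = \left(-144\right) 18 - \frac{27}{20} = -2592 - \frac{27}{20} = - \frac{51867}{20}$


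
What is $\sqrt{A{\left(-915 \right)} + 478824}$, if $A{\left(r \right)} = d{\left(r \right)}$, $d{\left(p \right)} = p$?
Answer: $3 \sqrt{53101} \approx 691.31$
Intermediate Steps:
$A{\left(r \right)} = r$
$\sqrt{A{\left(-915 \right)} + 478824} = \sqrt{-915 + 478824} = \sqrt{477909} = 3 \sqrt{53101}$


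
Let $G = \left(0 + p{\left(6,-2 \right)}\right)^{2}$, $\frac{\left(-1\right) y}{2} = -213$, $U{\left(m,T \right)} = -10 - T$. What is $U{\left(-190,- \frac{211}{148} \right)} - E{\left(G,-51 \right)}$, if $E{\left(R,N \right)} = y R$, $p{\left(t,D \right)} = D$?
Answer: $- \frac{253461}{148} \approx -1712.6$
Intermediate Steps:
$y = 426$ ($y = \left(-2\right) \left(-213\right) = 426$)
$G = 4$ ($G = \left(0 - 2\right)^{2} = \left(-2\right)^{2} = 4$)
$E{\left(R,N \right)} = 426 R$
$U{\left(-190,- \frac{211}{148} \right)} - E{\left(G,-51 \right)} = \left(-10 - - \frac{211}{148}\right) - 426 \cdot 4 = \left(-10 - \left(-211\right) \frac{1}{148}\right) - 1704 = \left(-10 - - \frac{211}{148}\right) - 1704 = \left(-10 + \frac{211}{148}\right) - 1704 = - \frac{1269}{148} - 1704 = - \frac{253461}{148}$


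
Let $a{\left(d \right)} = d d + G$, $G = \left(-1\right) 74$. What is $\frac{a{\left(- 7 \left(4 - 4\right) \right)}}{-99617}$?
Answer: $\frac{74}{99617} \approx 0.00074285$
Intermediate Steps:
$G = -74$
$a{\left(d \right)} = -74 + d^{2}$ ($a{\left(d \right)} = d d - 74 = d^{2} - 74 = -74 + d^{2}$)
$\frac{a{\left(- 7 \left(4 - 4\right) \right)}}{-99617} = \frac{-74 + \left(- 7 \left(4 - 4\right)\right)^{2}}{-99617} = \left(-74 + \left(\left(-7\right) 0\right)^{2}\right) \left(- \frac{1}{99617}\right) = \left(-74 + 0^{2}\right) \left(- \frac{1}{99617}\right) = \left(-74 + 0\right) \left(- \frac{1}{99617}\right) = \left(-74\right) \left(- \frac{1}{99617}\right) = \frac{74}{99617}$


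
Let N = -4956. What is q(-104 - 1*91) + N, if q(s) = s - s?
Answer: -4956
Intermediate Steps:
q(s) = 0
q(-104 - 1*91) + N = 0 - 4956 = -4956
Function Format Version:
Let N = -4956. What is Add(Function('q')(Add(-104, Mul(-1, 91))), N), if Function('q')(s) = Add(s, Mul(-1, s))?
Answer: -4956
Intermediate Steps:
Function('q')(s) = 0
Add(Function('q')(Add(-104, Mul(-1, 91))), N) = Add(0, -4956) = -4956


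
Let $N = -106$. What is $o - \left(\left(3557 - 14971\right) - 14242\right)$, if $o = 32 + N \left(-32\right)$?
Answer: $29080$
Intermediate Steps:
$o = 3424$ ($o = 32 - -3392 = 32 + 3392 = 3424$)
$o - \left(\left(3557 - 14971\right) - 14242\right) = 3424 - \left(\left(3557 - 14971\right) - 14242\right) = 3424 - \left(-11414 - 14242\right) = 3424 - -25656 = 3424 + 25656 = 29080$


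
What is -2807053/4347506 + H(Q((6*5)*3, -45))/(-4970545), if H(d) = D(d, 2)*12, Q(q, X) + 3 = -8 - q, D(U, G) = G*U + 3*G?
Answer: -13942357919773/21609474210770 ≈ -0.64520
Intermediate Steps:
D(U, G) = 3*G + G*U
Q(q, X) = -11 - q (Q(q, X) = -3 + (-8 - q) = -11 - q)
H(d) = 72 + 24*d (H(d) = (2*(3 + d))*12 = (6 + 2*d)*12 = 72 + 24*d)
-2807053/4347506 + H(Q((6*5)*3, -45))/(-4970545) = -2807053/4347506 + (72 + 24*(-11 - 6*5*3))/(-4970545) = -2807053*1/4347506 + (72 + 24*(-11 - 30*3))*(-1/4970545) = -2807053/4347506 + (72 + 24*(-11 - 1*90))*(-1/4970545) = -2807053/4347506 + (72 + 24*(-11 - 90))*(-1/4970545) = -2807053/4347506 + (72 + 24*(-101))*(-1/4970545) = -2807053/4347506 + (72 - 2424)*(-1/4970545) = -2807053/4347506 - 2352*(-1/4970545) = -2807053/4347506 + 2352/4970545 = -13942357919773/21609474210770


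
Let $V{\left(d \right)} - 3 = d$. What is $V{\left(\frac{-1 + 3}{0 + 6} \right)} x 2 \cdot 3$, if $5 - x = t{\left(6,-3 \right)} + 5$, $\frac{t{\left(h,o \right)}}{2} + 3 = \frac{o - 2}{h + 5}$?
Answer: $\frac{1520}{11} \approx 138.18$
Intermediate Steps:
$V{\left(d \right)} = 3 + d$
$t{\left(h,o \right)} = -6 + \frac{2 \left(-2 + o\right)}{5 + h}$ ($t{\left(h,o \right)} = -6 + 2 \frac{o - 2}{h + 5} = -6 + 2 \frac{-2 + o}{5 + h} = -6 + \frac{2 \left(-2 + o\right)}{5 + h}$)
$x = \frac{76}{11}$ ($x = 5 - \left(\frac{2 \left(-17 - 3 - 18\right)}{5 + 6} + 5\right) = 5 - \left(\frac{2 \left(-17 - 3 - 18\right)}{11} + 5\right) = 5 - \left(2 \cdot \frac{1}{11} \left(-38\right) + 5\right) = 5 - \left(- \frac{76}{11} + 5\right) = 5 - - \frac{21}{11} = 5 + \frac{21}{11} = \frac{76}{11} \approx 6.9091$)
$V{\left(\frac{-1 + 3}{0 + 6} \right)} x 2 \cdot 3 = \left(3 + \frac{-1 + 3}{0 + 6}\right) \frac{76}{11} \cdot 2 \cdot 3 = \left(3 + \frac{2}{6}\right) \frac{76}{11} \cdot 6 = \left(3 + 2 \cdot \frac{1}{6}\right) \frac{76}{11} \cdot 6 = \left(3 + \frac{1}{3}\right) \frac{76}{11} \cdot 6 = \frac{10}{3} \cdot \frac{76}{11} \cdot 6 = \frac{760}{33} \cdot 6 = \frac{1520}{11}$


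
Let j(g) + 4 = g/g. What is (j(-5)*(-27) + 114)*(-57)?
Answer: -11115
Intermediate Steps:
j(g) = -3 (j(g) = -4 + g/g = -4 + 1 = -3)
(j(-5)*(-27) + 114)*(-57) = (-3*(-27) + 114)*(-57) = (81 + 114)*(-57) = 195*(-57) = -11115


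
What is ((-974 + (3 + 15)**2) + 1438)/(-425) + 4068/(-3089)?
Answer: -4163032/1312825 ≈ -3.1710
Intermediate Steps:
((-974 + (3 + 15)**2) + 1438)/(-425) + 4068/(-3089) = ((-974 + 18**2) + 1438)*(-1/425) + 4068*(-1/3089) = ((-974 + 324) + 1438)*(-1/425) - 4068/3089 = (-650 + 1438)*(-1/425) - 4068/3089 = 788*(-1/425) - 4068/3089 = -788/425 - 4068/3089 = -4163032/1312825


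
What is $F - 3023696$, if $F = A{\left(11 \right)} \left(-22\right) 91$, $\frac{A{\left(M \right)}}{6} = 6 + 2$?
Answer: $-3119792$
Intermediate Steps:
$A{\left(M \right)} = 48$ ($A{\left(M \right)} = 6 \left(6 + 2\right) = 6 \cdot 8 = 48$)
$F = -96096$ ($F = 48 \left(-22\right) 91 = \left(-1056\right) 91 = -96096$)
$F - 3023696 = -96096 - 3023696 = -3119792$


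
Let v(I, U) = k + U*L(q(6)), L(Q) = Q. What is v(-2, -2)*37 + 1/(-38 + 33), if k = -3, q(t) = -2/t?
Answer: -1298/15 ≈ -86.533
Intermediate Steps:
v(I, U) = -3 - U/3 (v(I, U) = -3 + U*(-2/6) = -3 + U*(-2*1/6) = -3 + U*(-1/3) = -3 - U/3)
v(-2, -2)*37 + 1/(-38 + 33) = (-3 - 1/3*(-2))*37 + 1/(-38 + 33) = (-3 + 2/3)*37 + 1/(-5) = -7/3*37 - 1/5 = -259/3 - 1/5 = -1298/15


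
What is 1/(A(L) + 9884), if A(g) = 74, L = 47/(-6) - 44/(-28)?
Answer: 1/9958 ≈ 0.00010042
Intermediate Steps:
L = -263/42 (L = 47*(-1/6) - 44*(-1/28) = -47/6 + 11/7 = -263/42 ≈ -6.2619)
1/(A(L) + 9884) = 1/(74 + 9884) = 1/9958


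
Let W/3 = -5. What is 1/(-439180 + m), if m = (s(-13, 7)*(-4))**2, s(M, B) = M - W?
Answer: -1/439116 ≈ -2.2773e-6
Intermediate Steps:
W = -15 (W = 3*(-5) = -15)
s(M, B) = 15 + M (s(M, B) = M - 1*(-15) = M + 15 = 15 + M)
m = 64 (m = ((15 - 13)*(-4))**2 = (2*(-4))**2 = (-8)**2 = 64)
1/(-439180 + m) = 1/(-439180 + 64) = 1/(-439116) = -1/439116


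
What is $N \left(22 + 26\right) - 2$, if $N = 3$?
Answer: $142$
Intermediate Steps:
$N \left(22 + 26\right) - 2 = 3 \left(22 + 26\right) - 2 = 3 \cdot 48 - 2 = 144 - 2 = 142$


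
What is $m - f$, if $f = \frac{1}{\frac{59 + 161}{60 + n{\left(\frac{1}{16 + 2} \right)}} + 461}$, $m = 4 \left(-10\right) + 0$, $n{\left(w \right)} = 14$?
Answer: $- \frac{686717}{17167} \approx -40.002$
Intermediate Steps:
$m = -40$ ($m = -40 + 0 = -40$)
$f = \frac{37}{17167}$ ($f = \frac{1}{\frac{59 + 161}{60 + 14} + 461} = \frac{1}{\frac{220}{74} + 461} = \frac{1}{220 \cdot \frac{1}{74} + 461} = \frac{1}{\frac{110}{37} + 461} = \frac{1}{\frac{17167}{37}} = \frac{37}{17167} \approx 0.0021553$)
$m - f = -40 - \frac{37}{17167} = - \frac{686717}{17167}$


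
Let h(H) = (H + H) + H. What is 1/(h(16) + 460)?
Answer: 1/508 ≈ 0.0019685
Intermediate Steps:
h(H) = 3*H (h(H) = 2*H + H = 3*H)
1/(h(16) + 460) = 1/(3*16 + 460) = 1/(48 + 460) = 1/508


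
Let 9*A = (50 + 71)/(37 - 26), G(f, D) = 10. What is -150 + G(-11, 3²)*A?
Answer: -1240/9 ≈ -137.78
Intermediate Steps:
A = 11/9 (A = ((50 + 71)/(37 - 26))/9 = (121/11)/9 = (121*(1/11))/9 = (⅑)*11 = 11/9 ≈ 1.2222)
-150 + G(-11, 3²)*A = -150 + 10*(11/9) = -150 + 110/9 = -1240/9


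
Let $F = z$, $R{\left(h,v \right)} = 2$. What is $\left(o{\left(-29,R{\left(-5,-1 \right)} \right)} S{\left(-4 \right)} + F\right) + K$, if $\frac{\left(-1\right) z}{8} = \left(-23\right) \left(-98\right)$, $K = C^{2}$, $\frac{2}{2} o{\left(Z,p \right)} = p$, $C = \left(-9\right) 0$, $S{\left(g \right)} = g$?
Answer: $-18040$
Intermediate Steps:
$C = 0$
$o{\left(Z,p \right)} = p$
$K = 0$ ($K = 0^{2} = 0$)
$z = -18032$ ($z = - 8 \left(\left(-23\right) \left(-98\right)\right) = \left(-8\right) 2254 = -18032$)
$F = -18032$
$\left(o{\left(-29,R{\left(-5,-1 \right)} \right)} S{\left(-4 \right)} + F\right) + K = \left(2 \left(-4\right) - 18032\right) + 0 = \left(-8 - 18032\right) + 0 = -18040 + 0 = -18040$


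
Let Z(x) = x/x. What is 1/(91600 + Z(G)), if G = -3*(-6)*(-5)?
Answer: 1/91601 ≈ 1.0917e-5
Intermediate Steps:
G = -90 (G = 18*(-5) = -90)
Z(x) = 1
1/(91600 + Z(G)) = 1/(91600 + 1) = 1/91601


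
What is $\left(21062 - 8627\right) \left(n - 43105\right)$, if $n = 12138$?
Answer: $-385074645$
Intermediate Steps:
$\left(21062 - 8627\right) \left(n - 43105\right) = \left(21062 - 8627\right) \left(12138 - 43105\right) = 12435 \left(-30967\right) = -385074645$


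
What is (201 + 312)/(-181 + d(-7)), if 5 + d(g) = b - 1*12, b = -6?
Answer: -171/68 ≈ -2.5147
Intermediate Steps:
d(g) = -23 (d(g) = -5 + (-6 - 1*12) = -5 + (-6 - 12) = -5 - 18 = -23)
(201 + 312)/(-181 + d(-7)) = (201 + 312)/(-181 - 23) = 513/(-204) = 513*(-1/204) = -171/68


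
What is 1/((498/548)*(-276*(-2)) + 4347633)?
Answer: 137/595694445 ≈ 2.2998e-7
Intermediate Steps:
1/((498/548)*(-276*(-2)) + 4347633) = 1/((498*(1/548))*552 + 4347633) = 1/((249/274)*552 + 4347633) = 1/(68724/137 + 4347633) = 1/(595694445/137) = 137/595694445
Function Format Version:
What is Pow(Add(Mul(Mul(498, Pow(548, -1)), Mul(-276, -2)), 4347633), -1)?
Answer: Rational(137, 595694445) ≈ 2.2998e-7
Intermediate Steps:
Pow(Add(Mul(Mul(498, Pow(548, -1)), Mul(-276, -2)), 4347633), -1) = Pow(Add(Mul(Mul(498, Rational(1, 548)), 552), 4347633), -1) = Pow(Add(Mul(Rational(249, 274), 552), 4347633), -1) = Pow(Add(Rational(68724, 137), 4347633), -1) = Pow(Rational(595694445, 137), -1) = Rational(137, 595694445)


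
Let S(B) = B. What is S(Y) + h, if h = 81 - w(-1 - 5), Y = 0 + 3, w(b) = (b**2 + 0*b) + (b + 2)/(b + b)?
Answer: 143/3 ≈ 47.667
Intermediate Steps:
w(b) = b**2 + (2 + b)/(2*b) (w(b) = (b**2 + 0) + (2 + b)/((2*b)) = b**2 + (2 + b)*(1/(2*b)) = b**2 + (2 + b)/(2*b))
Y = 3
h = 134/3 (h = 81 - (1 + (-1 - 5)**3 + (-1 - 5)/2)/(-1 - 5) = 81 - (1 + (-6)**3 + (1/2)*(-6))/(-6) = 81 - (-1)*(1 - 216 - 3)/6 = 81 - (-1)*(-218)/6 = 81 - 1*109/3 = 81 - 109/3 = 134/3 ≈ 44.667)
S(Y) + h = 3 + 134/3 = 143/3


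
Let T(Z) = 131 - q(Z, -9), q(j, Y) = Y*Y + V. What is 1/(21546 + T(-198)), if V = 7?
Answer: 1/21589 ≈ 4.6320e-5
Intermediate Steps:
q(j, Y) = 7 + Y**2 (q(j, Y) = Y*Y + 7 = Y**2 + 7 = 7 + Y**2)
T(Z) = 43 (T(Z) = 131 - (7 + (-9)**2) = 131 - (7 + 81) = 131 - 1*88 = 131 - 88 = 43)
1/(21546 + T(-198)) = 1/(21546 + 43) = 1/21589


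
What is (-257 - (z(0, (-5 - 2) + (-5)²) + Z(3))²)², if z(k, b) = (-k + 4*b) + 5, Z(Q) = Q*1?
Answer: 44315649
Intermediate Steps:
Z(Q) = Q
z(k, b) = 5 - k + 4*b
(-257 - (z(0, (-5 - 2) + (-5)²) + Z(3))²)² = (-257 - ((5 - 1*0 + 4*((-5 - 2) + (-5)²)) + 3)²)² = (-257 - ((5 + 0 + 4*(-7 + 25)) + 3)²)² = (-257 - ((5 + 0 + 4*18) + 3)²)² = (-257 - ((5 + 0 + 72) + 3)²)² = (-257 - (77 + 3)²)² = (-257 - 1*80²)² = (-257 - 1*6400)² = (-257 - 6400)² = (-6657)² = 44315649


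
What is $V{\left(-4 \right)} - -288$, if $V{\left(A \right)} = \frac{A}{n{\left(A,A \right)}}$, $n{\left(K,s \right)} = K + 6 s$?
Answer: $\frac{2017}{7} \approx 288.14$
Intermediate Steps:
$V{\left(A \right)} = \frac{1}{7}$ ($V{\left(A \right)} = \frac{A}{A + 6 A} = \frac{A}{7 A} = A \frac{1}{7 A} = \frac{1}{7}$)
$V{\left(-4 \right)} - -288 = \frac{1}{7} - -288 = \frac{1}{7} + 288 = \frac{2017}{7}$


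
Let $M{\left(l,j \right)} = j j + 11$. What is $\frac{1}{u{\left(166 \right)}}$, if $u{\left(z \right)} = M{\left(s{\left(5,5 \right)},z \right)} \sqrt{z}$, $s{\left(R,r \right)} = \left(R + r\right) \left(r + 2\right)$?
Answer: $\frac{\sqrt{166}}{4576122} \approx 2.8155 \cdot 10^{-6}$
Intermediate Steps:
$s{\left(R,r \right)} = \left(2 + r\right) \left(R + r\right)$ ($s{\left(R,r \right)} = \left(R + r\right) \left(2 + r\right) = \left(2 + r\right) \left(R + r\right)$)
$M{\left(l,j \right)} = 11 + j^{2}$ ($M{\left(l,j \right)} = j^{2} + 11 = 11 + j^{2}$)
$u{\left(z \right)} = \sqrt{z} \left(11 + z^{2}\right)$ ($u{\left(z \right)} = \left(11 + z^{2}\right) \sqrt{z} = \sqrt{z} \left(11 + z^{2}\right)$)
$\frac{1}{u{\left(166 \right)}} = \frac{1}{\sqrt{166} \left(11 + 166^{2}\right)} = \frac{1}{\sqrt{166} \left(11 + 27556\right)} = \frac{1}{\sqrt{166} \cdot 27567} = \frac{1}{27567 \sqrt{166}} = \frac{\sqrt{166}}{4576122}$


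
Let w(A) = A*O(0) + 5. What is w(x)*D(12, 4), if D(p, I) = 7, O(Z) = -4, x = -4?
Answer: 147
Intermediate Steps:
w(A) = 5 - 4*A (w(A) = A*(-4) + 5 = -4*A + 5 = 5 - 4*A)
w(x)*D(12, 4) = (5 - 4*(-4))*7 = (5 + 16)*7 = 21*7 = 147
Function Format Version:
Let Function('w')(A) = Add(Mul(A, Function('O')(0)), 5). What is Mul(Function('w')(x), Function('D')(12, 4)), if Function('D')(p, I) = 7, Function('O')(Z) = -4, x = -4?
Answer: 147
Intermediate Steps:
Function('w')(A) = Add(5, Mul(-4, A)) (Function('w')(A) = Add(Mul(A, -4), 5) = Add(Mul(-4, A), 5) = Add(5, Mul(-4, A)))
Mul(Function('w')(x), Function('D')(12, 4)) = Mul(Add(5, Mul(-4, -4)), 7) = Mul(Add(5, 16), 7) = Mul(21, 7) = 147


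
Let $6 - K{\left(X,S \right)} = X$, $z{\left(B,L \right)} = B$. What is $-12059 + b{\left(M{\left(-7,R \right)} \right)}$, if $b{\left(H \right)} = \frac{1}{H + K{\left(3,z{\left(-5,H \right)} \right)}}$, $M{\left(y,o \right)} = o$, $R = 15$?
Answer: $- \frac{217061}{18} \approx -12059.0$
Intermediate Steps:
$K{\left(X,S \right)} = 6 - X$
$b{\left(H \right)} = \frac{1}{3 + H}$ ($b{\left(H \right)} = \frac{1}{H + \left(6 - 3\right)} = \frac{1}{H + 3} = \frac{1}{3 + H}$)
$-12059 + b{\left(M{\left(-7,R \right)} \right)} = -12059 + \frac{1}{3 + 15} = -12059 + \frac{1}{18} = - \frac{217061}{18}$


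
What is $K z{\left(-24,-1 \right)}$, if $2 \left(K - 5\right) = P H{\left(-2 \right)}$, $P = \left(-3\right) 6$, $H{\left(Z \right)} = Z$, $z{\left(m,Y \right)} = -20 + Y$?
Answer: $-483$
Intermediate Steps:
$P = -18$
$K = 23$ ($K = 5 + \frac{\left(-18\right) \left(-2\right)}{2} = 5 + \frac{1}{2} \cdot 36 = 5 + 18 = 23$)
$K z{\left(-24,-1 \right)} = 23 \left(-20 - 1\right) = 23 \left(-21\right) = -483$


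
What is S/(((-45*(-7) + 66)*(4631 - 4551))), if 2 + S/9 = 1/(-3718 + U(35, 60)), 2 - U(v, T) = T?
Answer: -22659/38364160 ≈ -0.00059063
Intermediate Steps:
U(v, T) = 2 - T
S = -67977/3776 (S = -18 + 9/(-3718 + (2 - 1*60)) = -18 + 9/(-3718 + (2 - 60)) = -18 + 9/(-3718 - 58) = -18 + 9/(-3776) = -18 + 9*(-1/3776) = -18 - 9/3776 = -67977/3776 ≈ -18.002)
S/(((-45*(-7) + 66)*(4631 - 4551))) = -67977*1/((4631 - 4551)*(-45*(-7) + 66))/3776 = -67977*1/(80*(315 + 66))/3776 = -67977/(3776*(381*80)) = -67977/3776/30480 = -67977/3776*1/30480 = -22659/38364160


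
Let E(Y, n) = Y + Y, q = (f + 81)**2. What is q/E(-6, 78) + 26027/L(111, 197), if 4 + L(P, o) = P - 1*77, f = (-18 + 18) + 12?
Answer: 8809/60 ≈ 146.82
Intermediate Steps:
f = 12 (f = 0 + 12 = 12)
L(P, o) = -81 + P (L(P, o) = -4 + (P - 1*77) = -4 + (P - 77) = -4 + (-77 + P) = -81 + P)
q = 8649 (q = (12 + 81)**2 = 93**2 = 8649)
E(Y, n) = 2*Y
q/E(-6, 78) + 26027/L(111, 197) = 8649/((2*(-6))) + 26027/(-81 + 111) = 8649/(-12) + 26027/30 = 8649*(-1/12) + 26027*(1/30) = -2883/4 + 26027/30 = 8809/60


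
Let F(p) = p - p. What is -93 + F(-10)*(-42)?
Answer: -93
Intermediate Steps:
F(p) = 0
-93 + F(-10)*(-42) = -93 + 0*(-42) = -93 + 0 = -93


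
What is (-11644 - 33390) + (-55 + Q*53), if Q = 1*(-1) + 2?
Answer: -45036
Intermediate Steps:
Q = 1 (Q = -1 + 2 = 1)
(-11644 - 33390) + (-55 + Q*53) = (-11644 - 33390) + (-55 + 1*53) = -45034 + (-55 + 53) = -45034 - 2 = -45036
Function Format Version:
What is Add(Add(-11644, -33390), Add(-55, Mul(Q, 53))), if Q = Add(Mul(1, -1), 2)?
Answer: -45036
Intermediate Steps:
Q = 1 (Q = Add(-1, 2) = 1)
Add(Add(-11644, -33390), Add(-55, Mul(Q, 53))) = Add(Add(-11644, -33390), Add(-55, Mul(1, 53))) = Add(-45034, Add(-55, 53)) = Add(-45034, -2) = -45036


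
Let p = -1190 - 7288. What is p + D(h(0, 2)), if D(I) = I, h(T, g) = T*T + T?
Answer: -8478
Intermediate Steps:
p = -8478
h(T, g) = T + T² (h(T, g) = T² + T = T + T²)
p + D(h(0, 2)) = -8478 + 0*(1 + 0) = -8478 + 0*1 = -8478 + 0 = -8478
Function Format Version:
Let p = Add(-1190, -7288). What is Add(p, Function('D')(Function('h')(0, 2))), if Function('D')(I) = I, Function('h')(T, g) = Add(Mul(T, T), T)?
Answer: -8478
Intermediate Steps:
p = -8478
Function('h')(T, g) = Add(T, Pow(T, 2)) (Function('h')(T, g) = Add(Pow(T, 2), T) = Add(T, Pow(T, 2)))
Add(p, Function('D')(Function('h')(0, 2))) = Add(-8478, Mul(0, Add(1, 0))) = Add(-8478, Mul(0, 1)) = Add(-8478, 0) = -8478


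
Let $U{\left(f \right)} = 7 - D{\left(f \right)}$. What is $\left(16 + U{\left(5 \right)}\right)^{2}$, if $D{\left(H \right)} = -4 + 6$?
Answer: $441$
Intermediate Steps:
$D{\left(H \right)} = 2$
$U{\left(f \right)} = 5$ ($U{\left(f \right)} = 7 - 2 = 5$)
$\left(16 + U{\left(5 \right)}\right)^{2} = \left(16 + 5\right)^{2} = 21^{2} = 441$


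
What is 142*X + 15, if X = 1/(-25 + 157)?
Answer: 1061/66 ≈ 16.076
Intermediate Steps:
X = 1/132 ≈ 0.0075758
142*X + 15 = 142*(1/132) + 15 = 71/66 + 15 = 1061/66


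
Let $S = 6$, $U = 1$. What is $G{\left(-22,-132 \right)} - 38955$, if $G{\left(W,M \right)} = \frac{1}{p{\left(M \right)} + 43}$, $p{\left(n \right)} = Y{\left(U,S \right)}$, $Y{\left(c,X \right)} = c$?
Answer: $- \frac{1714019}{44} \approx -38955.0$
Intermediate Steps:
$p{\left(n \right)} = 1$
$G{\left(W,M \right)} = \frac{1}{44}$ ($G{\left(W,M \right)} = \frac{1}{1 + 43} = \frac{1}{44}$)
$G{\left(-22,-132 \right)} - 38955 = \frac{1}{44} - 38955 = - \frac{1714019}{44}$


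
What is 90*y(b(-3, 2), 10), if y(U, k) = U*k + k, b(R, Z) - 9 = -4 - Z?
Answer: 3600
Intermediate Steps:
b(R, Z) = 5 - Z (b(R, Z) = 9 + (-4 - Z) = 5 - Z)
y(U, k) = k + U*k
90*y(b(-3, 2), 10) = 90*(10*(1 + (5 - 1*2))) = 90*(10*(1 + (5 - 2))) = 90*(10*(1 + 3)) = 90*(10*4) = 90*40 = 3600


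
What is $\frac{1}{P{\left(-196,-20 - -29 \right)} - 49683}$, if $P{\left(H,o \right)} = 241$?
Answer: $- \frac{1}{49442} \approx -2.0226 \cdot 10^{-5}$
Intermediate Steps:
$\frac{1}{P{\left(-196,-20 - -29 \right)} - 49683} = \frac{1}{241 - 49683} = \frac{1}{-49442} = - \frac{1}{49442}$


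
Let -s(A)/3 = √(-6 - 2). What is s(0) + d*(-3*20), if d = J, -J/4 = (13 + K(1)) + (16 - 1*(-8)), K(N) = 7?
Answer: 10560 - 6*I*√2 ≈ 10560.0 - 8.4853*I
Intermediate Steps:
s(A) = -6*I*√2 (s(A) = -3*√(-6 - 2) = -6*I*√2)
J = -176 (J = -4*((13 + 7) + (16 - 1*(-8))) = -4*(20 + (16 + 8)) = -4*(20 + 24) = -4*44 = -176)
d = -176
s(0) + d*(-3*20) = -6*I*√2 - (-528)*20 = -6*I*√2 - 176*(-60) = -6*I*√2 + 10560 = 10560 - 6*I*√2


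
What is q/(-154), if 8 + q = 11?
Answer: -3/154 ≈ -0.019481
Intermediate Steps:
q = 3 (q = -8 + 11 = 3)
q/(-154) = 3/(-154) = -1/154*3 = -3/154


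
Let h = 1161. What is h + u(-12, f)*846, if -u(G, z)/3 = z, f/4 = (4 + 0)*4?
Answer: -161271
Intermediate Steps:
f = 64 (f = 4*((4 + 0)*4) = 4*(4*4) = 4*16 = 64)
u(G, z) = -3*z
h + u(-12, f)*846 = 1161 - 3*64*846 = 1161 - 192*846 = 1161 - 162432 = -161271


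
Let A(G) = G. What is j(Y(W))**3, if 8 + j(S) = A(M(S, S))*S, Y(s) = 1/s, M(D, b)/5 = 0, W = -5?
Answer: -512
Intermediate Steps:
M(D, b) = 0 (M(D, b) = 5*0 = 0)
j(S) = -8 (j(S) = -8 + 0*S = -8 + 0 = -8)
j(Y(W))**3 = (-8)**3 = -512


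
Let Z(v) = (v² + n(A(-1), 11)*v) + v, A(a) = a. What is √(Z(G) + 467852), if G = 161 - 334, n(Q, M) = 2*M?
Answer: √493802 ≈ 702.71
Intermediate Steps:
G = -173
Z(v) = v² + 23*v (Z(v) = (v² + (2*11)*v) + v = (v² + 22*v) + v = v² + 23*v)
√(Z(G) + 467852) = √(-173*(23 - 173) + 467852) = √(-173*(-150) + 467852) = √(25950 + 467852) = √493802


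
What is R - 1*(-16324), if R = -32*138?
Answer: 11908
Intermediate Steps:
R = -4416
R - 1*(-16324) = -4416 - 1*(-16324) = -4416 + 16324 = 11908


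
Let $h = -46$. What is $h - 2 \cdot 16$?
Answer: $-78$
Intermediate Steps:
$h - 2 \cdot 16 = -46 - 2 \cdot 16 = -46 - 32 = -78$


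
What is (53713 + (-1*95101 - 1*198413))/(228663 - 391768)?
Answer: 239801/163105 ≈ 1.4702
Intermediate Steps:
(53713 + (-1*95101 - 1*198413))/(228663 - 391768) = (53713 + (-95101 - 198413))/(-163105) = (53713 - 293514)*(-1/163105) = -239801*(-1/163105) = 239801/163105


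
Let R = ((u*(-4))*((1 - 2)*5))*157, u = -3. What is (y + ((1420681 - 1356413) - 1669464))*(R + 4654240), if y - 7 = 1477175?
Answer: -594601987480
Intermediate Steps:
y = 1477182 (y = 7 + 1477175 = 1477182)
R = -9420 (R = ((-3*(-4))*((1 - 2)*5))*157 = (12*(-1*5))*157 = (12*(-5))*157 = -60*157 = -9420)
(y + ((1420681 - 1356413) - 1669464))*(R + 4654240) = (1477182 + ((1420681 - 1356413) - 1669464))*(-9420 + 4654240) = (1477182 + (64268 - 1669464))*4644820 = (1477182 - 1605196)*4644820 = -128014*4644820 = -594601987480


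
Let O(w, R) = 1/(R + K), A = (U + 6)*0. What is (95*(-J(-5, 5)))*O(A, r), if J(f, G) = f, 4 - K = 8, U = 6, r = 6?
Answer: 475/2 ≈ 237.50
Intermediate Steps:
K = -4 (K = 4 - 1*8 = 4 - 8 = -4)
A = 0 (A = (6 + 6)*0 = 12*0 = 0)
O(w, R) = 1/(-4 + R) (O(w, R) = 1/(R - 4) = 1/(-4 + R))
(95*(-J(-5, 5)))*O(A, r) = (95*(-1*(-5)))/(-4 + 6) = (95*5)/2 = 475*(½) = 475/2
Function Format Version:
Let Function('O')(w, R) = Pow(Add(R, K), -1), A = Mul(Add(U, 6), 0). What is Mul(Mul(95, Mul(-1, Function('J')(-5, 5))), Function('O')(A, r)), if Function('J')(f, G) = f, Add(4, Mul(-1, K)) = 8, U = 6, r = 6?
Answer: Rational(475, 2) ≈ 237.50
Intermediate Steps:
K = -4 (K = Add(4, Mul(-1, 8)) = Add(4, -8) = -4)
A = 0 (A = Mul(Add(6, 6), 0) = Mul(12, 0) = 0)
Function('O')(w, R) = Pow(Add(-4, R), -1) (Function('O')(w, R) = Pow(Add(R, -4), -1) = Pow(Add(-4, R), -1))
Mul(Mul(95, Mul(-1, Function('J')(-5, 5))), Function('O')(A, r)) = Mul(Mul(95, Mul(-1, -5)), Pow(Add(-4, 6), -1)) = Mul(Mul(95, 5), Pow(2, -1)) = Mul(475, Rational(1, 2)) = Rational(475, 2)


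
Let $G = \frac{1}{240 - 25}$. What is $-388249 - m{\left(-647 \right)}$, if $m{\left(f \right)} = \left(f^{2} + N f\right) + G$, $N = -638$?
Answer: $- \frac{262223461}{215} \approx -1.2196 \cdot 10^{6}$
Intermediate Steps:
$G = \frac{1}{215} \approx 0.0046512$
$m{\left(f \right)} = \frac{1}{215} + f^{2} - 638 f$ ($m{\left(f \right)} = \left(f^{2} - 638 f\right) + \frac{1}{215} = \frac{1}{215} + f^{2} - 638 f$)
$-388249 - m{\left(-647 \right)} = -388249 - \left(\frac{1}{215} + \left(-647\right)^{2} - -412786\right) = -388249 - \left(\frac{1}{215} + 418609 + 412786\right) = -388249 - \frac{178749926}{215} = - \frac{262223461}{215}$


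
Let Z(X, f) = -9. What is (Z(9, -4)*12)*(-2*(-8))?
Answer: -1728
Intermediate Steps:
(Z(9, -4)*12)*(-2*(-8)) = (-9*12)*(-2*(-8)) = -108*16 = -1728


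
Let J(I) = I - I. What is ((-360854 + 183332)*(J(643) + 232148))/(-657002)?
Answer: 20605688628/328501 ≈ 62726.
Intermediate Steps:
J(I) = 0
((-360854 + 183332)*(J(643) + 232148))/(-657002) = ((-360854 + 183332)*(0 + 232148))/(-657002) = -177522*232148*(-1/657002) = -41211377256*(-1/657002) = 20605688628/328501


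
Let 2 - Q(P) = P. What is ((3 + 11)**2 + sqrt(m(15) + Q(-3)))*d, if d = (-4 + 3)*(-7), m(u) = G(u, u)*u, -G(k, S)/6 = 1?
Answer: 1372 + 7*I*sqrt(85) ≈ 1372.0 + 64.537*I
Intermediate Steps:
Q(P) = 2 - P
G(k, S) = -6 (G(k, S) = -6*1 = -6)
m(u) = -6*u
d = 7 (d = -1*(-7) = 7)
((3 + 11)**2 + sqrt(m(15) + Q(-3)))*d = ((3 + 11)**2 + sqrt(-6*15 + (2 - 1*(-3))))*7 = (14**2 + sqrt(-90 + (2 + 3)))*7 = (196 + sqrt(-90 + 5))*7 = (196 + sqrt(-85))*7 = (196 + I*sqrt(85))*7 = 1372 + 7*I*sqrt(85)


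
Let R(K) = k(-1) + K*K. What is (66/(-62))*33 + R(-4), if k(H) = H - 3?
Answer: -717/31 ≈ -23.129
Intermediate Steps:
k(H) = -3 + H
R(K) = -4 + K² (R(K) = (-3 - 1) + K*K = -4 + K²)
(66/(-62))*33 + R(-4) = (66/(-62))*33 + (-4 + (-4)²) = (66*(-1/62))*33 + (-4 + 16) = -33/31*33 + 12 = -1089/31 + 12 = -717/31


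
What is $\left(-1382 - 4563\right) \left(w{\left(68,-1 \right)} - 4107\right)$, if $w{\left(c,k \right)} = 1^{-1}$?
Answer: $24410170$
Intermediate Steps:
$w{\left(c,k \right)} = 1$
$\left(-1382 - 4563\right) \left(w{\left(68,-1 \right)} - 4107\right) = \left(-1382 - 4563\right) \left(1 - 4107\right) = \left(-1382 - 4563\right) \left(-4106\right) = \left(-5945\right) \left(-4106\right) = 24410170$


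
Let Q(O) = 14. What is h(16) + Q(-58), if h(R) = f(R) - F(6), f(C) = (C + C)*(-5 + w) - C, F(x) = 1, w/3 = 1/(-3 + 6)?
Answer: -131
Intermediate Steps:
w = 1 (w = 3/(-3 + 6) = 3/3 = 3*(1/3) = 1)
f(C) = -9*C (f(C) = (C + C)*(-5 + 1) - C = (2*C)*(-4) - C = -8*C - C = -9*C)
h(R) = -1 - 9*R (h(R) = -9*R - 1*1 = -9*R - 1 = -1 - 9*R)
h(16) + Q(-58) = (-1 - 9*16) + 14 = (-1 - 144) + 14 = -145 + 14 = -131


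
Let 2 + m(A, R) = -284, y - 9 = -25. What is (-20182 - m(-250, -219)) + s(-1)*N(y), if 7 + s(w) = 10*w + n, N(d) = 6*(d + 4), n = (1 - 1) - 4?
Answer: -18384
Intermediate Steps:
y = -16 (y = 9 - 25 = -16)
m(A, R) = -286 (m(A, R) = -2 - 284 = -286)
n = -4 (n = 0 - 4 = -4)
N(d) = 24 + 6*d (N(d) = 6*(4 + d) = 24 + 6*d)
s(w) = -11 + 10*w (s(w) = -7 + (10*w - 4) = -7 + (-4 + 10*w) = -11 + 10*w)
(-20182 - m(-250, -219)) + s(-1)*N(y) = (-20182 - 1*(-286)) + (-11 + 10*(-1))*(24 + 6*(-16)) = (-20182 + 286) + (-11 - 10)*(24 - 96) = -19896 - 21*(-72) = -19896 + 1512 = -18384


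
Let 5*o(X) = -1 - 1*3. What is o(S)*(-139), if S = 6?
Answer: 556/5 ≈ 111.20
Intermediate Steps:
o(X) = -⅘ (o(X) = (-1 - 1*3)/5 = (-1 - 3)/5 = (⅕)*(-4) = -⅘)
o(S)*(-139) = -⅘*(-139) = 556/5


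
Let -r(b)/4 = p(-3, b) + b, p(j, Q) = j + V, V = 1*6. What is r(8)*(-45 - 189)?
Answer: 10296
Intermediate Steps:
V = 6
p(j, Q) = 6 + j (p(j, Q) = j + 6 = 6 + j)
r(b) = -12 - 4*b (r(b) = -4*((6 - 3) + b) = -4*(3 + b) = -12 - 4*b)
r(8)*(-45 - 189) = (-12 - 4*8)*(-45 - 189) = (-12 - 32)*(-234) = -44*(-234) = 10296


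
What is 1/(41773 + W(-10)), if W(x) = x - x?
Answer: 1/41773 ≈ 2.3939e-5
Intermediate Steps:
W(x) = 0
1/(41773 + W(-10)) = 1/(41773 + 0) = 1/41773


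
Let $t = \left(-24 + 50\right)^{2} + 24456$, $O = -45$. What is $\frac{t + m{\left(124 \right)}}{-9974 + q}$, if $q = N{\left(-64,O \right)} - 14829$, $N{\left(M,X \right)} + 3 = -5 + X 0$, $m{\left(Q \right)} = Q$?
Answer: $- \frac{25256}{24811} \approx -1.0179$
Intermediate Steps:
$N{\left(M,X \right)} = -8$ ($N{\left(M,X \right)} = -3 + \left(-5 + X 0\right) = -3 + \left(-5 + 0\right) = -3 - 5 = -8$)
$t = 25132$ ($t = 26^{2} + 24456 = 676 + 24456 = 25132$)
$q = -14837$ ($q = -8 - 14829 = -14837$)
$\frac{t + m{\left(124 \right)}}{-9974 + q} = \frac{25132 + 124}{-9974 - 14837} = \frac{25256}{-24811} = 25256 \left(- \frac{1}{24811}\right) = - \frac{25256}{24811}$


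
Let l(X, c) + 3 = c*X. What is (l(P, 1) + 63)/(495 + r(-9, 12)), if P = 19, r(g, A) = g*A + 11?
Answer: 79/398 ≈ 0.19849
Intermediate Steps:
r(g, A) = 11 + A*g (r(g, A) = A*g + 11 = 11 + A*g)
l(X, c) = -3 + X*c (l(X, c) = -3 + c*X = -3 + X*c)
(l(P, 1) + 63)/(495 + r(-9, 12)) = ((-3 + 19*1) + 63)/(495 + (11 + 12*(-9))) = ((-3 + 19) + 63)/(495 + (11 - 108)) = (16 + 63)/(495 - 97) = 79/398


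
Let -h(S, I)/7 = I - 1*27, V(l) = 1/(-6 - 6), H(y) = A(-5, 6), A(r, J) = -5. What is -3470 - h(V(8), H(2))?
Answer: -3694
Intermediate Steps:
H(y) = -5
V(l) = -1/12 (V(l) = 1/(-12) = -1/12)
h(S, I) = 189 - 7*I (h(S, I) = -7*(I - 1*27) = -7*(I - 27) = -7*(-27 + I) = 189 - 7*I)
-3470 - h(V(8), H(2)) = -3470 - (189 - 7*(-5)) = -3470 - (189 + 35) = -3470 - 1*224 = -3470 - 224 = -3694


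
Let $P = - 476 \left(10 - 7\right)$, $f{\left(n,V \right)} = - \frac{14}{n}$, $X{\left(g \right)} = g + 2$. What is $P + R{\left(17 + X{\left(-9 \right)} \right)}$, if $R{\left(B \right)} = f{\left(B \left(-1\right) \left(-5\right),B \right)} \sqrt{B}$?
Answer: $-1428 - \frac{7 \sqrt{10}}{25} \approx -1428.9$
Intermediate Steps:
$X{\left(g \right)} = 2 + g$
$R{\left(B \right)} = - \frac{14}{5 \sqrt{B}}$ ($R{\left(B \right)} = - \frac{14}{B \left(-1\right) \left(-5\right)} \sqrt{B} = - \frac{14}{- B \left(-5\right)} \sqrt{B} = - \frac{14}{5 B} \sqrt{B} = - \frac{14}{5 \sqrt{B}}$)
$P = -1428$ ($P = \left(-476\right) 3 = -1428$)
$P + R{\left(17 + X{\left(-9 \right)} \right)} = -1428 - \frac{14}{5 \sqrt{17 + \left(2 - 9\right)}} = -1428 - \frac{14}{5 \sqrt{17 - 7}} = -1428 - \frac{14}{5 \sqrt{10}} = -1428 - \frac{14 \frac{\sqrt{10}}{10}}{5} = -1428 - \frac{7 \sqrt{10}}{25}$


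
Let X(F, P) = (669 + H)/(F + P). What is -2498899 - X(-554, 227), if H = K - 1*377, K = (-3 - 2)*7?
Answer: -817139716/327 ≈ -2.4989e+6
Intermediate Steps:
K = -35 (K = -5*7 = -35)
H = -412 (H = -35 - 1*377 = -35 - 377 = -412)
X(F, P) = 257/(F + P) (X(F, P) = (669 - 412)/(F + P) = 257/(F + P))
-2498899 - X(-554, 227) = -2498899 - 257/(-554 + 227) = -2498899 - 257/(-327) = -2498899 - 257*(-1)/327 = -2498899 - 1*(-257/327) = -2498899 + 257/327 = -817139716/327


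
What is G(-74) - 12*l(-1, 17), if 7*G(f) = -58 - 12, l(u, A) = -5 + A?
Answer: -154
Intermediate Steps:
G(f) = -10 (G(f) = (-58 - 12)/7 = (⅐)*(-70) = -10)
G(-74) - 12*l(-1, 17) = -10 - 12*(-5 + 17) = -10 - 12*12 = -10 - 1*144 = -10 - 144 = -154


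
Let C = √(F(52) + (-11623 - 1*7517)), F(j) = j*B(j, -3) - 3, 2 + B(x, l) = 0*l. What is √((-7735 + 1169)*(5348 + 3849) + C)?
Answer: √(-60387502 + I*√19247) ≈ 0.009 + 7770.9*I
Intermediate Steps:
B(x, l) = -2 (B(x, l) = -2 + 0*l = -2 + 0 = -2)
F(j) = -3 - 2*j (F(j) = j*(-2) - 3 = -2*j - 3 = -3 - 2*j)
C = I*√19247 (C = √((-3 - 2*52) + (-11623 - 1*7517)) = √((-3 - 104) + (-11623 - 7517)) = √(-107 - 19140) = √(-19247) = I*√19247 ≈ 138.73*I)
√((-7735 + 1169)*(5348 + 3849) + C) = √((-7735 + 1169)*(5348 + 3849) + I*√19247) = √(-6566*9197 + I*√19247) = √(-60387502 + I*√19247)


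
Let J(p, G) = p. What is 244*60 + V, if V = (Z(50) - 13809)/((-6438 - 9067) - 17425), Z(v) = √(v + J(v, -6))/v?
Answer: 1205272522/82325 ≈ 14640.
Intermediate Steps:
Z(v) = √2/√v (Z(v) = √(v + v)/v = √(2*v)/v = (√2*√v)/v = √2/√v)
V = 34522/82325 (V = (√2/√50 - 13809)/((-6438 - 9067) - 17425) = (√2*(√2/10) - 13809)/(-15505 - 17425) = (⅕ - 13809)/(-32930) = -69044/5*(-1/32930) = 34522/82325 ≈ 0.41934)
244*60 + V = 244*60 + 34522/82325 = 14640 + 34522/82325 = 1205272522/82325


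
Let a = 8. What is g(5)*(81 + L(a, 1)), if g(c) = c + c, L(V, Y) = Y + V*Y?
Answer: 900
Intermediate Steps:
g(c) = 2*c
g(5)*(81 + L(a, 1)) = (2*5)*(81 + 1*(1 + 8)) = 10*(81 + 1*9) = 10*(81 + 9) = 10*90 = 900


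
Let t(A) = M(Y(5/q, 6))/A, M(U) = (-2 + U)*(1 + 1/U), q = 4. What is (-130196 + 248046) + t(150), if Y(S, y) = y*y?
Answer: 318195629/2700 ≈ 1.1785e+5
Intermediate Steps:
Y(S, y) = y²
M(U) = (1 + 1/U)*(-2 + U)
t(A) = 629/(18*A) (t(A) = (-1 + 6² - 2/(6²))/A = (-1 + 36 - 2/36)/A = (-1 + 36 - 2*1/36)/A = (-1 + 36 - 1/18)/A = 629/(18*A))
(-130196 + 248046) + t(150) = (-130196 + 248046) + (629/18)/150 = 117850 + (629/18)*(1/150) = 117850 + 629/2700 = 318195629/2700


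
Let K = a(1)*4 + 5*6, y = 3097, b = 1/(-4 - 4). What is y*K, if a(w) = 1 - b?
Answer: 213693/2 ≈ 1.0685e+5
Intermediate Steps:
b = -1/8 (b = 1/(-8) = -1/8 ≈ -0.12500)
a(w) = 9/8 (a(w) = 1 - 1*(-1/8) = 1 + 1/8 = 9/8)
K = 69/2 (K = (9/8)*4 + 5*6 = 9/2 + 30 = 69/2 ≈ 34.500)
y*K = 3097*(69/2) = 213693/2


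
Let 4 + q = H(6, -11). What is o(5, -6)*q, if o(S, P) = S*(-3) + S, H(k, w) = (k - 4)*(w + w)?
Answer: 480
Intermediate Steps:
H(k, w) = 2*w*(-4 + k) (H(k, w) = (-4 + k)*(2*w) = 2*w*(-4 + k))
q = -48 (q = -4 + 2*(-11)*(-4 + 6) = -4 + 2*(-11)*2 = -4 - 44 = -48)
o(S, P) = -2*S (o(S, P) = -3*S + S = -2*S)
o(5, -6)*q = -2*5*(-48) = -10*(-48) = 480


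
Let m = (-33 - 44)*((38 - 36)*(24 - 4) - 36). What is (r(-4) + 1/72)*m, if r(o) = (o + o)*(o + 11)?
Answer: 310387/18 ≈ 17244.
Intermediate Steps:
r(o) = 2*o*(11 + o) (r(o) = (2*o)*(11 + o) = 2*o*(11 + o))
m = -308 (m = -77*(2*20 - 36) = -77*(40 - 36) = -77*4 = -308)
(r(-4) + 1/72)*m = (2*(-4)*(11 - 4) + 1/72)*(-308) = (2*(-4)*7 + 1/72)*(-308) = (-56 + 1/72)*(-308) = -4031/72*(-308) = 310387/18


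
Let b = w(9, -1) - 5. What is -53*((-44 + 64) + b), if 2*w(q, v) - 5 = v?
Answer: -901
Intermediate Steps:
w(q, v) = 5/2 + v/2
b = -3 (b = (5/2 + (½)*(-1)) - 5 = (5/2 - ½) - 5 = 2 - 5 = -3)
-53*((-44 + 64) + b) = -53*((-44 + 64) - 3) = -53*(20 - 3) = -53*17 = -901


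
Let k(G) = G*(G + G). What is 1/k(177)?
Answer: 1/62658 ≈ 1.5960e-5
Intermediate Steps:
k(G) = 2*G² (k(G) = G*(2*G) = 2*G²)
1/k(177) = 1/(2*177²) = 1/(2*31329) = 1/62658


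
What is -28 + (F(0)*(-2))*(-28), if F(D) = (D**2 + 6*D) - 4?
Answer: -252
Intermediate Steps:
F(D) = -4 + D**2 + 6*D
-28 + (F(0)*(-2))*(-28) = -28 + ((-4 + 0**2 + 6*0)*(-2))*(-28) = -28 + ((-4 + 0 + 0)*(-2))*(-28) = -28 - 4*(-2)*(-28) = -28 + 8*(-28) = -28 - 224 = -252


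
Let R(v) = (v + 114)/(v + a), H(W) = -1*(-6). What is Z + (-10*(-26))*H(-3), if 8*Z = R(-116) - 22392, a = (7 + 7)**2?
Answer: -396481/320 ≈ -1239.0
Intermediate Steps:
a = 196 (a = 14**2 = 196)
H(W) = 6
R(v) = (114 + v)/(196 + v) (R(v) = (v + 114)/(v + 196) = (114 + v)/(196 + v))
Z = -895681/320 (Z = ((114 - 116)/(196 - 116) - 22392)/8 = (-2/80 - 22392)/8 = ((1/80)*(-2) - 22392)/8 = (-1/40 - 22392)/8 = (1/8)*(-895681/40) = -895681/320 ≈ -2799.0)
Z + (-10*(-26))*H(-3) = -895681/320 - 10*(-26)*6 = -895681/320 + 260*6 = -895681/320 + 1560 = -396481/320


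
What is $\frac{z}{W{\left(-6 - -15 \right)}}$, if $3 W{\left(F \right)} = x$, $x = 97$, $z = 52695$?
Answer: $\frac{158085}{97} \approx 1629.7$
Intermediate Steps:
$W{\left(F \right)} = \frac{97}{3}$ ($W{\left(F \right)} = \frac{1}{3} \cdot 97 = \frac{97}{3}$)
$\frac{z}{W{\left(-6 - -15 \right)}} = \frac{52695}{\frac{97}{3}} = 52695 \cdot \frac{3}{97} = \frac{158085}{97}$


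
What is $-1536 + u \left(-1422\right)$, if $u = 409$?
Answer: $-583134$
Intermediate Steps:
$-1536 + u \left(-1422\right) = -1536 + 409 \left(-1422\right) = -1536 - 581598 = -583134$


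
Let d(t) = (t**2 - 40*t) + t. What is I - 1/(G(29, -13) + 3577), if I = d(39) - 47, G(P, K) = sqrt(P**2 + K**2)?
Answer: -601317770/12793919 + sqrt(1010)/12793919 ≈ -47.000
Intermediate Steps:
d(t) = t**2 - 39*t
G(P, K) = sqrt(K**2 + P**2)
I = -47 (I = 39*(-39 + 39) - 47 = 39*0 - 47 = 0 - 47 = -47)
I - 1/(G(29, -13) + 3577) = -47 - 1/(sqrt((-13)**2 + 29**2) + 3577) = -47 - 1/(sqrt(169 + 841) + 3577) = -47 - 1/(sqrt(1010) + 3577) = -47 - 1/(3577 + sqrt(1010))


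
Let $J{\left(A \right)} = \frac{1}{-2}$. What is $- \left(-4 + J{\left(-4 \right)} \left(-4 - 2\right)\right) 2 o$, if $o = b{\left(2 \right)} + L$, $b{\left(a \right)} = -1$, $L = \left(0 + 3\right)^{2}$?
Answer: $16$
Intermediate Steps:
$L = 9$ ($L = 3^{2} = 9$)
$J{\left(A \right)} = - \frac{1}{2}$
$o = 8$ ($o = -1 + 9 = 8$)
$- \left(-4 + J{\left(-4 \right)} \left(-4 - 2\right)\right) 2 o = - \left(-4 - \frac{-4 - 2}{2}\right) 2 \cdot 8 = - \left(-4 - -3\right) 2 \cdot 8 = - \left(-4 + 3\right) 2 \cdot 8 = - \left(-1\right) 2 \cdot 8 = - \left(-2\right) 8 = \left(-1\right) \left(-16\right) = 16$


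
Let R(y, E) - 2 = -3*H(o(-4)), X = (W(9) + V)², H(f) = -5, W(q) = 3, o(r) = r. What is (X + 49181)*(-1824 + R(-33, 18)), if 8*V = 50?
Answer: -1424394855/16 ≈ -8.9025e+7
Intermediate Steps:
V = 25/4 (V = (⅛)*50 = 25/4 ≈ 6.2500)
X = 1369/16 (X = (3 + 25/4)² = (37/4)² = 1369/16 ≈ 85.563)
R(y, E) = 17 (R(y, E) = 2 - 3*(-5) = 2 + 15 = 17)
(X + 49181)*(-1824 + R(-33, 18)) = (1369/16 + 49181)*(-1824 + 17) = (788265/16)*(-1807) = -1424394855/16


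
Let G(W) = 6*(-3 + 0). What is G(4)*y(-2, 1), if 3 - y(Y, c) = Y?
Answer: -90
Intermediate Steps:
G(W) = -18 (G(W) = 6*(-3) = -18)
y(Y, c) = 3 - Y
G(4)*y(-2, 1) = -18*(3 - 1*(-2)) = -18*(3 + 2) = -18*5 = -90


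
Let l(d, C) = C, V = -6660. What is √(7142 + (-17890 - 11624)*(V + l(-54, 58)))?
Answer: √194858570 ≈ 13959.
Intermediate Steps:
√(7142 + (-17890 - 11624)*(V + l(-54, 58))) = √(7142 + (-17890 - 11624)*(-6660 + 58)) = √(7142 - 29514*(-6602)) = √(7142 + 194851428) = √194858570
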